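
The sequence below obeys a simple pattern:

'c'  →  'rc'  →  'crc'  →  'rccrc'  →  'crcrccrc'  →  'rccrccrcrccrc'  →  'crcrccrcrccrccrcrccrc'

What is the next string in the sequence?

rccrccrcrccrccrcrccrcrccrccrcrccrc

From term 3 onward, concatenate the second-to-last term with the last: c·rc = crc, rc·crc = rccrc, …
So term 8 is rccrccrcrccrc·crcrccrcrccrccrcrccrc.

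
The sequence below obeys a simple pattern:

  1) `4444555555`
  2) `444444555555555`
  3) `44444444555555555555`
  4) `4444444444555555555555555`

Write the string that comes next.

444444444444555555555555555555

Reading off run lengths: 4 runs 4, 6, 8, 10; 5 runs 6, 9, 12, 15 — each is linear in n, where the shown terms are n = 2, 3, 4, 5.
For the next term, n = 6, so the run lengths are 12, 18.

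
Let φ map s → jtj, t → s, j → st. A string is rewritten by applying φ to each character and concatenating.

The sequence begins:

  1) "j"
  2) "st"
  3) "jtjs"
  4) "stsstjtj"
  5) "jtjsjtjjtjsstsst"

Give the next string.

Rewriting the 16 symbols of jtjsjtjjtjsstsst one by one yields st s st jtj st s st st s st jtj jtj s jtj jtj s; concatenated:

stsstjtjstsststsstjtjjtjsjtjjtjs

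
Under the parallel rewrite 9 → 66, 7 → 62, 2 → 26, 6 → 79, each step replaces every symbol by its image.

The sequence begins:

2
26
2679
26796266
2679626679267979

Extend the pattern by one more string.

φ(2679626679267979) expands symbol-by-symbol to 26 79 62 66 79 26 79 79 62 66 26 79 62 66 62 66; joining the 16 pieces gives the next term.

26796266792679796266267962666266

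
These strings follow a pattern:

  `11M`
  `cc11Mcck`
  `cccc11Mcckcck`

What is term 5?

cccccccc11Mcckcckcckcck

s(k+1) = cc·s(k)·cck, so each term gains cc as a prefix and cck as a suffix.
From cccc11Mcckcck, 2 further steps: cccc11Mcckcck → cccccc11Mcckcckcck → (answer).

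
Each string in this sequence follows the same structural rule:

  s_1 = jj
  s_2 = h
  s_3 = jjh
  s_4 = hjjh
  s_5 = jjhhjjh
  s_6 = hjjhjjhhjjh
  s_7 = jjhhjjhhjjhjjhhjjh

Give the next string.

Each term (from the third on) is the two preceding terms concatenated in order: term 3 = jj·h = jjh.
The next term joins hjjhjjhhjjh and jjhhjjhhjjhjjhhjjh.

hjjhjjhhjjhjjhhjjhhjjhjjhhjjh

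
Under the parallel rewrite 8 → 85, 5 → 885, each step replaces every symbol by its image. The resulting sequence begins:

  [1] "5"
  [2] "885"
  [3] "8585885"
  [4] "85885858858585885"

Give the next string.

85885858588585885858588585885858858585885

φ(85885858858585885) expands symbol-by-symbol to 85 885 85 85 885 85 885 85 85 885 85 885 85 885 85 85 885; joining the 17 pieces gives the next term.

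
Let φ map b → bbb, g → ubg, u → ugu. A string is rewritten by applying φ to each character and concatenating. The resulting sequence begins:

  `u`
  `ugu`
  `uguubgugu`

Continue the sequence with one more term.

Rewriting each symbol of uguubgugu: u→ugu, g→ubg, u→ugu, u→ugu, b→bbb, g→ubg, u→ugu, g→ubg, u→ugu, which concatenates to ugu ubg ugu ugu bbb ubg ugu ubg ugu.

uguubguguugubbbubguguubgugu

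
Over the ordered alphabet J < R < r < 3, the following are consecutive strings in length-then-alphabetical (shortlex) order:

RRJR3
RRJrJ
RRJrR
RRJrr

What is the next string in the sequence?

The successor of RRJrr increments the rightmost position that isn't already 3 and resets every position after it to J.

RRJr3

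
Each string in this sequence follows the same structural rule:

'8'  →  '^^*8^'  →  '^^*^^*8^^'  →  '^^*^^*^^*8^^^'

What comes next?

^^*^^*^^*^^*8^^^^

Each term wraps the previous one in ^^* on the left and ^ on the right.
One more step from ^^*^^*^^*8^^^ gives the answer.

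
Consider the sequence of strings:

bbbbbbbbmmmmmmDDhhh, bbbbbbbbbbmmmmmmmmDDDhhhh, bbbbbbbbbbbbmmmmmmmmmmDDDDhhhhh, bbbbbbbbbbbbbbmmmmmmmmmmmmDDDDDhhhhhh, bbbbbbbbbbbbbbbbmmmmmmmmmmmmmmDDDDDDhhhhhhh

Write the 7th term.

bbbbbbbbbbbbbbbbbbbbmmmmmmmmmmmmmmmmmmDDDDDDDDhhhhhhhhh

Term n consists of 2n+2 b's, followed by 2n m's, followed by n-1 D's, followed by n h's, where the shown terms are n = 3, 4, 5, 6, 7.
At n = 9 the blocks have lengths 20, 18, 8, 9.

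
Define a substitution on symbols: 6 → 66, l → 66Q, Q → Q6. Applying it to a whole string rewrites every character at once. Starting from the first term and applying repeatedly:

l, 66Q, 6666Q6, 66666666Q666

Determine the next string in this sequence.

6666666666666666Q6666666

Rewriting each symbol of 66666666Q666: 6→66, 6→66, 6→66, 6→66, 6→66, 6→66, 6→66, 6→66, Q→Q6, 6→66, 6→66, 6→66, which concatenates to 66 66 66 66 66 66 66 66 Q6 66 66 66.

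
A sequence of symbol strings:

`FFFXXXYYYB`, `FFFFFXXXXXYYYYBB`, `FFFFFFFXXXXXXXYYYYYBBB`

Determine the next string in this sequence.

FFFFFFFFFXXXXXXXXXYYYYYYBBBB

Term n consists of 2n+1 F's, followed by 2n+1 X's, followed by n+2 Y's, followed by n B's (n = 1, 2, …).
For the next term, n = 4, so the run lengths are 9, 9, 6, 4.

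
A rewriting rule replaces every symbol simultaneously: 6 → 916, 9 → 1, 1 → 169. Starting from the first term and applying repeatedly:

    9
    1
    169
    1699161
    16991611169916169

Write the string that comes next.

φ(16991611169916169) expands symbol-by-symbol to 169 916 1 1 169 916 169 169 169 916 1 1 169 916 169 916 1; joining the 17 pieces gives the next term.

16991611169916169169169916111699161699161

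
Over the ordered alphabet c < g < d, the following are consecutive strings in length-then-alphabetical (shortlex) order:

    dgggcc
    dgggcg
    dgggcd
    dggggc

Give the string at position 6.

dggggd

Stepping forward 2 times from dggggc: dggggc → dggggg, then the target.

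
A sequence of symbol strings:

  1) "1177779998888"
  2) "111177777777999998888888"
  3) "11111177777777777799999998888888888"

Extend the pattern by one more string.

Each string has the form 1^{2n} 7^{4n} 9^{2n+1} 8^{3n+1} (n = 1, 2, …).
Setting n = 4 gives 8, 16, 9, 13 characters in each block.

1111111177777777777777779999999998888888888888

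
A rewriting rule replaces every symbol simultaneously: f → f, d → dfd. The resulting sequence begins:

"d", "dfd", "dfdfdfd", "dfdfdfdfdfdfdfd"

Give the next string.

dfdfdfdfdfdfdfdfdfdfdfdfdfdfdfd

Replace each of the 15 characters of dfdfdfdfdfdfdfd in place — dfd f dfd f dfd f dfd f dfd f dfd f dfd f dfd — and concatenate.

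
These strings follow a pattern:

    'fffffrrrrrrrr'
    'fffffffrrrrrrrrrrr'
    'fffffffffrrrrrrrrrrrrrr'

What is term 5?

Term n consists of 2n-1 f's, followed by 3n-1 r's, where the shown terms are n = 3, 4, 5.
Setting n = 7 gives 13, 20 characters in each block.

fffffffffffffrrrrrrrrrrrrrrrrrrrr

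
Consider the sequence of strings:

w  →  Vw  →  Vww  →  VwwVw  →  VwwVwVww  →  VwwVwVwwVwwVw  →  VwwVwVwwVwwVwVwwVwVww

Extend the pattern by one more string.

VwwVwVwwVwwVwVwwVwVwwVwwVwVwwVwwVw

Each term (from the third on) is the previous term followed by the one before it: term 3 = Vw·w = Vww.
So term 8 is VwwVwVwwVwwVwVwwVwVww·VwwVwVwwVwwVw.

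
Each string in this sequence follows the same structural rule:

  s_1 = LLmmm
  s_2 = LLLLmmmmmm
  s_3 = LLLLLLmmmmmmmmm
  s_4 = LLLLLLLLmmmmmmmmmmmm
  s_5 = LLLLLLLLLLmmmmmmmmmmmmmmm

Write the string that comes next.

Term n consists of 2n L's, followed by 3n m's (n = 1, 2, …).
At n = 6 the blocks have lengths 12, 18.

LLLLLLLLLLLLmmmmmmmmmmmmmmmmmm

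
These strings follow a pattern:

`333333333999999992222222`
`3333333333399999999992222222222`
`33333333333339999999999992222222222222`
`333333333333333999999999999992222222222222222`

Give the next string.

The n-th term is 2n+3 3's then 2n+2 9's then 3n-2 2's, where the shown terms are n = 3, 4, 5, 6.
For the next term, n = 7, so the run lengths are 17, 16, 19.

3333333333333333399999999999999992222222222222222222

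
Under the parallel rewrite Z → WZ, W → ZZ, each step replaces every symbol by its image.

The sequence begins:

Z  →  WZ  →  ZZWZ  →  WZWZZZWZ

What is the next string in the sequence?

Rewriting each symbol of WZWZZZWZ: W→ZZ, Z→WZ, W→ZZ, Z→WZ, Z→WZ, Z→WZ, W→ZZ, Z→WZ, which concatenates to ZZ WZ ZZ WZ WZ WZ ZZ WZ.

ZZWZZZWZWZWZZZWZ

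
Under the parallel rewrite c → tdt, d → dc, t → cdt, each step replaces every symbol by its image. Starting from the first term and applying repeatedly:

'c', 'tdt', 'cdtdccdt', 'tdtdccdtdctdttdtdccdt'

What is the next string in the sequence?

cdtdccdtdctdttdtdccdtdctdtcdtdccdtcdtdccdtdctdttdtdccdt

Replace each of the 21 characters of tdtdccdtdctdttdtdccdt in place — cdt dc cdt dc tdt tdt dc cdt dc tdt cdt dc cdt cdt dc cdt dc tdt tdt dc cdt — and concatenate.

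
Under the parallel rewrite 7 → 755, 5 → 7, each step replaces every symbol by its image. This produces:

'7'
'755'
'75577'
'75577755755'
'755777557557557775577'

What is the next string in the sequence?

Applying the rule to each of the 21 symbols of 755777557557557775577 gives the pieces 755 7 7 755 755 755 7 7 755 7 7 755 7 7 755 755 755 7 7 755 755, which concatenate to the answer.

7557775575575577755777557775575575577755755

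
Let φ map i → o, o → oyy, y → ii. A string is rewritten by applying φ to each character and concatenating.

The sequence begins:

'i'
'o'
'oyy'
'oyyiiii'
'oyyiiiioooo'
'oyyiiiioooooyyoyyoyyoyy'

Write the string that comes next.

oyyiiiioooooyyoyyoyyoyyoyyiiiioyyiiiioyyiiiioyyiiii

φ(oyyiiiioooooyyoyyoyyoyy) expands symbol-by-symbol to oyy ii ii o o o o oyy oyy oyy oyy oyy ii ii oyy ii ii oyy ii ii oyy ii ii; joining the 23 pieces gives the next term.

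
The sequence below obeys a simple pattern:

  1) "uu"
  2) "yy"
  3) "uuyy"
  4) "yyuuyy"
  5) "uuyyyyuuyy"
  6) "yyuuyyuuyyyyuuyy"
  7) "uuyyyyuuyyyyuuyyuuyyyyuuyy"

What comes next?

Each term (from the third on) is the two preceding terms concatenated in order: term 3 = uu·yy = uuyy.
So term 8 is yyuuyyuuyyyyuuyy·uuyyyyuuyyyyuuyyuuyyyyuuyy.

yyuuyyuuyyyyuuyyuuyyyyuuyyyyuuyyuuyyyyuuyy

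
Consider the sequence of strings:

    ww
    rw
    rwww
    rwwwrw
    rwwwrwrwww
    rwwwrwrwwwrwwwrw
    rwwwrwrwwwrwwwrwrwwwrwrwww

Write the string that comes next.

rwwwrwrwwwrwwwrwrwwwrwrwwwrwwwrwrwwwrwwwrw

This is a Fibonacci-style word recurrence s(k) = s(k−1)·s(k−2): e.g. rw·ww = rwww.
The next term joins rwwwrwrwwwrwwwrwrwwwrwrwww and rwwwrwrwwwrwwwrw.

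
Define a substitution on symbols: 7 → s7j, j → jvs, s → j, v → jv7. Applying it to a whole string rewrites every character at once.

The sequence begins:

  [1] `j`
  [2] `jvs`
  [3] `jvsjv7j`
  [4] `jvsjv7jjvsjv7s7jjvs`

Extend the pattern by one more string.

jvsjv7jjvsjv7s7jjvsjvsjv7jjvsjv7s7jjs7jjvsjvsjv7j

Applying the rule to each of the 19 symbols of jvsjv7jjvsjv7s7jjvs gives the pieces jvs jv7 j jvs jv7 s7j jvs jvs jv7 j jvs jv7 s7j j s7j jvs jvs jv7 j, which concatenate to the answer.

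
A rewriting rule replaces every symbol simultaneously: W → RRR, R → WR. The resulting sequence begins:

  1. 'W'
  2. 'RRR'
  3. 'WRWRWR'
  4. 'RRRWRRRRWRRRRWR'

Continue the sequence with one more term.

φ(RRRWRRRRWRRRRWR) expands symbol-by-symbol to WR WR WR RRR WR WR WR WR RRR WR WR WR WR RRR WR; joining the 15 pieces gives the next term.

WRWRWRRRRWRWRWRWRRRRWRWRWRWRRRRWR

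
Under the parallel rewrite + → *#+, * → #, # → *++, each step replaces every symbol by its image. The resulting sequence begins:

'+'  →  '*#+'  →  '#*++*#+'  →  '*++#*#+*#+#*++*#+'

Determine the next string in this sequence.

Rewriting the 17 symbols of *++#*#+*#+#*++*#+ one by one yields # *#+ *#+ *++ # *++ *#+ # *++ *#+ *++ # *#+ *#+ # *++ *#+; concatenated:

#*#+*#+*++#*++*#+#*++*#+*++#*#+*#+#*++*#+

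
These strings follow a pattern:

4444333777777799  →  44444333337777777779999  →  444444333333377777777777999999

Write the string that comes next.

4444444333333333777777777777799999999

Reading off run lengths: 4 runs 4, 5, 6; 3 runs 3, 5, 7; 7 runs 7, 9, 11; 9 runs 2, 4, 6 — each is linear in n, where the shown terms are n = 2, 3, 4.
At n = 5 the blocks have lengths 7, 9, 13, 8.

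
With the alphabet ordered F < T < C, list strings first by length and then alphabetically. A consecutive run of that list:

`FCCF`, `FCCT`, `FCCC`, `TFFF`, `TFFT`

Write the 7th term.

Continuing the enumeration 2 steps past TFFT: TFFT → TFFC → (answer).

TFTF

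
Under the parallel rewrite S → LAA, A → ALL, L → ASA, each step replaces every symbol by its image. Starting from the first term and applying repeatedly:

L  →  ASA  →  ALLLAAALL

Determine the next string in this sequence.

Rewriting each symbol of ALLLAAALL: A→ALL, L→ASA, L→ASA, L→ASA, A→ALL, A→ALL, A→ALL, L→ASA, L→ASA, which concatenates to ALL ASA ASA ASA ALL ALL ALL ASA ASA.

ALLASAASAASAALLALLALLASAASA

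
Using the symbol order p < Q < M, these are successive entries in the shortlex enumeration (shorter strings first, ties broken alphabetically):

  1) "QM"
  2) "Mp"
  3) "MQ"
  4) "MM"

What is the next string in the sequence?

ppp

MM is the last string of length 2, so the next is the first of length 3: p repeated 3 times.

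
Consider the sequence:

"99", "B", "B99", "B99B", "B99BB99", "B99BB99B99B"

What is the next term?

B99BB99B99BB99BB99

This is a Fibonacci-style word recurrence s(k) = s(k−1)·s(k−2): e.g. B·99 = B99.
The next term joins B99BB99B99B and B99BB99.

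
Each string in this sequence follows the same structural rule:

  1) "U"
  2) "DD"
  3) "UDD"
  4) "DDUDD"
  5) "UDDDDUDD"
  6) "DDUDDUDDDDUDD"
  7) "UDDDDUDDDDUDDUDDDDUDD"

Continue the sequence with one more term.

From term 3 onward, concatenate the second-to-last term with the last: U·DD = UDD, DD·UDD = DDUDD, …
Continuing: DDUDDUDDDDUDD · UDDDDUDDDDUDDUDDDDUDD gives term 8.

DDUDDUDDDDUDDUDDDDUDDDDUDDUDDDDUDD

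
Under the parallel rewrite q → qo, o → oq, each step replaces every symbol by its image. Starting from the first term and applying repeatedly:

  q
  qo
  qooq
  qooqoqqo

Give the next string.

Rewriting each symbol of qooqoqqo: q→qo, o→oq, o→oq, q→qo, o→oq, q→qo, q→qo, o→oq, which concatenates to qo oq oq qo oq qo qo oq.

qooqoqqooqqoqooq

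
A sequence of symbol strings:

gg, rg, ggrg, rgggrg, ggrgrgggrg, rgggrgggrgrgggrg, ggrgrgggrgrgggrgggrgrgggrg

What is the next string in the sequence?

rgggrgggrgrgggrgggrgrgggrgrgggrgggrgrgggrg

From term 3 onward, concatenate the second-to-last term with the last: gg·rg = ggrg, rg·ggrg = rgggrg, …
The next term joins rgggrgggrgrgggrg and ggrgrgggrgrgggrgggrgrgggrg.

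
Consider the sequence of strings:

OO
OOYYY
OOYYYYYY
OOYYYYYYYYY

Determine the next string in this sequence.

Every step adds YYY to the end: s(k+1) = s(k)·YYY.
So the next term is OOYYYYYYYYY·YYY.

OOYYYYYYYYYYYY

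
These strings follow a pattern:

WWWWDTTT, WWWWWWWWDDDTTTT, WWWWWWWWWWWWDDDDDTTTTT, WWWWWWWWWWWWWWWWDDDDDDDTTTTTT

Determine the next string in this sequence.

WWWWWWWWWWWWWWWWWWWWDDDDDDDDDTTTTTTT

Reading off run lengths: W runs 4, 8, 12, 16; D runs 1, 3, 5, 7; T runs 3, 4, 5, 6 — each is linear in n (n = 1, 2, …).
At n = 5 the blocks have lengths 20, 9, 7.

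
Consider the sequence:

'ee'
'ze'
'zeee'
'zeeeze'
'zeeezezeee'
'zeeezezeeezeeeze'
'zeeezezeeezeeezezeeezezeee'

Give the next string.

This is a Fibonacci-style word recurrence s(k) = s(k−1)·s(k−2): e.g. ze·ee = zeee.
So term 8 is zeeezezeeezeeezezeeezezeee·zeeezezeeezeeeze.

zeeezezeeezeeezezeeezezeeezeeezezeeezeeeze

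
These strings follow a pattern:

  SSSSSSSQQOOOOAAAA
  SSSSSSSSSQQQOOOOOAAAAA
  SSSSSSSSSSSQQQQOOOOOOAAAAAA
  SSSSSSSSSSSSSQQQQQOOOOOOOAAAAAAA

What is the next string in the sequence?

Term n consists of 2n+1 S's, followed by n-1 Q's, followed by n+1 O's, followed by n+1 A's, where the shown terms are n = 3, 4, 5, 6.
For the next term, n = 7, so the run lengths are 15, 6, 8, 8.

SSSSSSSSSSSSSSSQQQQQQOOOOOOOOAAAAAAAA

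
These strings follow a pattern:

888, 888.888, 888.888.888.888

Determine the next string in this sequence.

888.888.888.888.888.888.888.888

Each string is two copies of the previous one joined by '.'.
So the next term is two copies of 888.888.888.888 with '.' between the halves.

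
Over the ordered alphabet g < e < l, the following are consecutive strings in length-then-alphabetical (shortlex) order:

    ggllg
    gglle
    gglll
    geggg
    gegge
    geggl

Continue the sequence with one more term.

Find the rightmost character of geggl below l, bump it to the next letter, and reset everything to its right to g.

gegeg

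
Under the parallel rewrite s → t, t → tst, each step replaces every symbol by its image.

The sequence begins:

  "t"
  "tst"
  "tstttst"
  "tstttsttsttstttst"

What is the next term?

Rewriting the 17 symbols of tstttsttsttstttst one by one yields tst t tst tst tst t tst tst t tst tst t tst tst tst t tst; concatenated:

tstttsttsttstttsttstttsttstttsttsttstttst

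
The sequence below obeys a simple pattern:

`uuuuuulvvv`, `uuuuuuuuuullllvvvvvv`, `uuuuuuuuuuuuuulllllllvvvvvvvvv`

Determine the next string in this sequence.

Term n consists of 4n+2 u's, followed by 3n-2 l's, followed by 3n v's (n = 1, 2, …).
Setting n = 4 gives 18, 10, 12 characters in each block.

uuuuuuuuuuuuuuuuuullllllllllvvvvvvvvvvvv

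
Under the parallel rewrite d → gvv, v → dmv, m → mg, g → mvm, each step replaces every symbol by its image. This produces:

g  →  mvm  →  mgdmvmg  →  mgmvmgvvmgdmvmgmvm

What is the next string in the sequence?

Applying the rule to each of the 18 symbols of mgmvmgvvmgdmvmgmvm gives the pieces mg mvm mg dmv mg mvm dmv dmv mg mvm gvv mg dmv mg mvm mg dmv mg, which concatenate to the answer.

mgmvmmgdmvmgmvmdmvdmvmgmvmgvvmgdmvmgmvmmgdmvmg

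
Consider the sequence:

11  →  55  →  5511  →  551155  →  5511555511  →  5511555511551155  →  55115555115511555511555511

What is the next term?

From term 3 onward, concatenate the last term with the second-to-last: 55·11 = 5511, 5511·55 = 551155, …
The next term joins 55115555115511555511555511 and 5511555511551155.

551155551155115555115555115511555511551155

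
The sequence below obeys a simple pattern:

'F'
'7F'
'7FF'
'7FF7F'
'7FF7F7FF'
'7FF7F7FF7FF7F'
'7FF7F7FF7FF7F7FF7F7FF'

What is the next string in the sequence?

7FF7F7FF7FF7F7FF7F7FF7FF7F7FF7FF7F

Each term (from the third on) is the previous term followed by the one before it: term 3 = 7F·F = 7FF.
So term 8 is 7FF7F7FF7FF7F7FF7F7FF·7FF7F7FF7FF7F.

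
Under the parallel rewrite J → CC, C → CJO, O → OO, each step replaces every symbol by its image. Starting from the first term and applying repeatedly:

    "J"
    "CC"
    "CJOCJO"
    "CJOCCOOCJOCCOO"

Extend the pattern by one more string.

CJOCCOOCJOCJOOOOOCJOCCOOCJOCJOOOOO

Applying the rule to each of the 14 symbols of CJOCCOOCJOCCOO gives the pieces CJO CC OO CJO CJO OO OO CJO CC OO CJO CJO OO OO, which concatenate to the answer.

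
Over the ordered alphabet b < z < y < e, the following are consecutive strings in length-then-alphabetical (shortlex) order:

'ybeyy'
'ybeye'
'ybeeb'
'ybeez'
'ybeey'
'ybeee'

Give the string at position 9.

yzbby

Advancing 3 positions from ybeee through ybeee → yzbbb → yzbbz reaches term 9.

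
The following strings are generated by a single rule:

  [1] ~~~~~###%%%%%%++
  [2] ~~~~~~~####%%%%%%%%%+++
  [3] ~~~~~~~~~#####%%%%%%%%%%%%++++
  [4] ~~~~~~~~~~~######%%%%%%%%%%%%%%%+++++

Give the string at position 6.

Each string has the form ~^{2n+1} #^{n+1} %^{3n} +^{n}, where the shown terms are n = 2, 3, 4, 5.
For term 6, n = 7, so the run lengths are 15, 8, 21, 7.

~~~~~~~~~~~~~~~########%%%%%%%%%%%%%%%%%%%%%+++++++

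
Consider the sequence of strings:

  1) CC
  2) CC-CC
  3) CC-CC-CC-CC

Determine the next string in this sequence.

CC-CC-CC-CC-CC-CC-CC-CC

Each string is two copies of the previous one joined by '-'.
One more doubling of CC-CC-CC-CC gives the answer.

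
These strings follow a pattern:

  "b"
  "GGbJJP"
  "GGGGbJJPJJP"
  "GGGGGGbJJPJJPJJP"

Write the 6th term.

s(k+1) = GG·s(k)·JJP, so each term gains GG as a prefix and JJP as a suffix.
From GGGGGGbJJPJJPJJP, 2 further steps: GGGGGGbJJPJJPJJP → GGGGGGGGbJJPJJPJJPJJP → (answer).

GGGGGGGGGGbJJPJJPJJPJJPJJP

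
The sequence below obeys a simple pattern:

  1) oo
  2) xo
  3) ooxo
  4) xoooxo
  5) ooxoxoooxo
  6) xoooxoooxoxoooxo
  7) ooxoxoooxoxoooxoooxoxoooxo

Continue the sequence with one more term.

From term 3 onward, concatenate the second-to-last term with the last: oo·xo = ooxo, xo·ooxo = xoooxo, …
Continuing: xoooxoooxoxoooxo · ooxoxoooxoxoooxoooxoxoooxo gives term 8.

xoooxoooxoxoooxoooxoxoooxoxoooxoooxoxoooxo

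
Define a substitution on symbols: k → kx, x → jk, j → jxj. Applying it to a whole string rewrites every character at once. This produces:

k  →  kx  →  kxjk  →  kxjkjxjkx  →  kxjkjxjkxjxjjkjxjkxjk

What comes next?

kxjkjxjkxjxjjkjxjkxjkjxjjkjxjjxjkxjxjjkjxjkxjkjxjkx

Applying the rule to each of the 21 symbols of kxjkjxjkxjxjjkjxjkxjk gives the pieces kx jk jxj kx jxj jk jxj kx jk jxj jk jxj jxj kx jxj jk jxj kx jk jxj kx, which concatenate to the answer.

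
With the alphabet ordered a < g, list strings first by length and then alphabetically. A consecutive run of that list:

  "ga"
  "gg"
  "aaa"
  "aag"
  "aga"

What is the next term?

Find the rightmost character of aga below g, bump it to the next letter, and reset everything to its right to a.

agg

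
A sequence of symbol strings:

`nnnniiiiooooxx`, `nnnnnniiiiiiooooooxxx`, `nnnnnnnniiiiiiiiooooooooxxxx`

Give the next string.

nnnnnnnnnniiiiiiiiiiooooooooooxxxxx

Term n consists of 2n n's, followed by 2n i's, followed by 2n o's, followed by n x's, where the shown terms are n = 2, 3, 4.
Setting n = 5 gives 10, 10, 10, 5 characters in each block.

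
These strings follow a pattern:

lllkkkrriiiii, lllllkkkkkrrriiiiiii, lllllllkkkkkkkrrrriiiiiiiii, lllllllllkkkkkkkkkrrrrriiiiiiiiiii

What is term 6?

lllllllllllllkkkkkkkkkkkkkrrrrrrriiiiiiiiiiiiiii

Each string has the form l^{2n-1} k^{2n-1} r^{n} i^{2n+1}, where the shown terms are n = 2, 3, 4, 5.
For term 6, n = 7, so the run lengths are 13, 13, 7, 15.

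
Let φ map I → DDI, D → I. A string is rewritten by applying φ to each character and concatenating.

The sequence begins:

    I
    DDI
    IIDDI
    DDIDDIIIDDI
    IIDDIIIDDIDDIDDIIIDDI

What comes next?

φ(IIDDIIIDDIDDIDDIIIDDI) expands symbol-by-symbol to DDI DDI I I DDI DDI DDI I I DDI I I DDI I I DDI DDI DDI I I DDI; joining the 21 pieces gives the next term.

DDIDDIIIDDIDDIDDIIIDDIIIDDIIIDDIDDIDDIIIDDI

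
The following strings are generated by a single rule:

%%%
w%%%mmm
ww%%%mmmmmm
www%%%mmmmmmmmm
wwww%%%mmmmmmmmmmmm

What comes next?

wwwww%%%mmmmmmmmmmmmmmm

s(k+1) = w·s(k)·mmm, so each term gains w as a prefix and mmm as a suffix.
One more step from wwww%%%mmmmmmmmmmmm gives the answer.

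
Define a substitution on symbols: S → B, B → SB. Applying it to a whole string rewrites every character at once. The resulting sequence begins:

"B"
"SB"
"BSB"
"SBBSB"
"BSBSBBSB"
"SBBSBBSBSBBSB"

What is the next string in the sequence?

Replace each of the 13 characters of SBBSBBSBSBBSB in place — B SB SB B SB SB B SB B SB SB B SB — and concatenate.

BSBSBBSBSBBSBBSBSBBSB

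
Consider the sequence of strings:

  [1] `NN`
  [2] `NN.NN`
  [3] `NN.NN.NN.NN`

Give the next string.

Every step duplicates the string with '.' between the halves.
Doubling NN.NN.NN.NN with '.' between the halves:

NN.NN.NN.NN.NN.NN.NN.NN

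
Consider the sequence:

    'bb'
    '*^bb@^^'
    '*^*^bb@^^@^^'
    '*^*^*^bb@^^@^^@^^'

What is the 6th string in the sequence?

Every step adds *^ to the front and @^^ to the end of the previous string.
From *^*^*^bb@^^@^^@^^, 2 further steps: *^*^*^bb@^^@^^@^^ → *^*^*^*^bb@^^@^^@^^@^^ → (answer).

*^*^*^*^*^bb@^^@^^@^^@^^@^^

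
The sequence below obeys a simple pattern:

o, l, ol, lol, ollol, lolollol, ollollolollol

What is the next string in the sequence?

From term 3 onward, concatenate the second-to-last term with the last: o·l = ol, l·ol = lol, …
The next term joins lolollol and ollollolollol.

lolollolollollolollol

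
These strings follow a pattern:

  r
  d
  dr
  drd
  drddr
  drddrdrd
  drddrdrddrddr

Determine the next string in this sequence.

Each term (from the third on) is the previous term followed by the one before it: term 3 = d·r = dr.
Continuing: drddrdrddrddr · drddrdrd gives term 8.

drddrdrddrddrdrddrdrd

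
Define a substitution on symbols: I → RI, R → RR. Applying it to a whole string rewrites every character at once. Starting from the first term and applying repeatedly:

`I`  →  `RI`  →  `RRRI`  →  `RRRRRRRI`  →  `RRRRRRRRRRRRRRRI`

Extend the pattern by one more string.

Replace each of the 16 characters of RRRRRRRRRRRRRRRI in place — RR RR RR RR RR RR RR RR RR RR RR RR RR RR RR RI — and concatenate.

RRRRRRRRRRRRRRRRRRRRRRRRRRRRRRRI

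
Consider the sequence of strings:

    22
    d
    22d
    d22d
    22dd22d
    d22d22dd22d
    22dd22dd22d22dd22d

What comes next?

d22d22dd22d22dd22dd22d22dd22d

From term 3 onward, concatenate the second-to-last term with the last: 22·d = 22d, d·22d = d22d, …
So term 8 is d22d22dd22d·22dd22dd22d22dd22d.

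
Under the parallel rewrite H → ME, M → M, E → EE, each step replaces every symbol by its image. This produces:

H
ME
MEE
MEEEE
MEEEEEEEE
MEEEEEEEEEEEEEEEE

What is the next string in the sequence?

Replace each of the 17 characters of MEEEEEEEEEEEEEEEE in place — M EE EE EE EE EE EE EE EE EE EE EE EE EE EE EE EE — and concatenate.

MEEEEEEEEEEEEEEEEEEEEEEEEEEEEEEEE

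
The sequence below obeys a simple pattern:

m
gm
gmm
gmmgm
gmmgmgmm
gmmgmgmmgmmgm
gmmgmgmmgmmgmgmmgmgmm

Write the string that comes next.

This is a Fibonacci-style word recurrence s(k) = s(k−1)·s(k−2): e.g. gm·m = gmm.
The next term joins gmmgmgmmgmmgmgmmgmgmm and gmmgmgmmgmmgm.

gmmgmgmmgmmgmgmmgmgmmgmmgmgmmgmmgm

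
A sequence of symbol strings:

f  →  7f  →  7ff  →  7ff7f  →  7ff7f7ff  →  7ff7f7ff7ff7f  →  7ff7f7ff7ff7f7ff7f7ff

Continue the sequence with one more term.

From term 3 onward, concatenate the last term with the second-to-last: 7f·f = 7ff, 7ff·7f = 7ff7f, …
So term 8 is 7ff7f7ff7ff7f7ff7f7ff·7ff7f7ff7ff7f.

7ff7f7ff7ff7f7ff7f7ff7ff7f7ff7ff7f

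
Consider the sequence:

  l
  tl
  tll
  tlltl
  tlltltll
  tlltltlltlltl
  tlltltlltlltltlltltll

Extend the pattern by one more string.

This is a Fibonacci-style word recurrence s(k) = s(k−1)·s(k−2): e.g. tl·l = tll.
Continuing: tlltltlltlltltlltltll · tlltltlltlltl gives term 8.

tlltltlltlltltlltltlltlltltlltlltl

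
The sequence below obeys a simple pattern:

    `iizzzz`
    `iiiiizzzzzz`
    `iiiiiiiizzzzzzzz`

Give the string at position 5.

iiiiiiiiiiiiiizzzzzzzzzzzz

Term n consists of 3n-1 i's, followed by 2n+2 z's (n = 1, 2, …).
For term 5, n = 5, so the run lengths are 14, 12.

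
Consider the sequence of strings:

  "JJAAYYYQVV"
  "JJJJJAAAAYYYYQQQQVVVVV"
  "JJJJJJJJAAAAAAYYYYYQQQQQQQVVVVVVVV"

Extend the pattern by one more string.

JJJJJJJJJJJAAAAAAAAYYYYYYQQQQQQQQQQVVVVVVVVVVV

Reading off run lengths: J runs 2, 5, 8; A runs 2, 4, 6; Y runs 3, 4, 5; Q runs 1, 4, 7; V runs 2, 5, 8 — each is linear in n (n = 1, 2, …).
Setting n = 4 gives 11, 8, 6, 10, 11 characters in each block.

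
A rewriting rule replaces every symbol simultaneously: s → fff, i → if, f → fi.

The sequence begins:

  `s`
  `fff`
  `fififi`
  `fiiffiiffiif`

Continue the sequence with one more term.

Rewriting each symbol of fiiffiiffiif: f→fi, i→if, i→if, f→fi, f→fi, i→if, i→if, f→fi, f→fi, i→if, i→if, f→fi, which concatenates to fi if if fi fi if if fi fi if if fi.

fiififfifiififfifiififfi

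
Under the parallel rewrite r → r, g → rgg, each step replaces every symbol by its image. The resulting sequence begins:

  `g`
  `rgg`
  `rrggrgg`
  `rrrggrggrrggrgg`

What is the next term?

Replace each of the 15 characters of rrrggrggrrggrgg in place — r r r rgg rgg r rgg rgg r r rgg rgg r rgg rgg — and concatenate.

rrrrggrggrrggrggrrrggrggrrggrgg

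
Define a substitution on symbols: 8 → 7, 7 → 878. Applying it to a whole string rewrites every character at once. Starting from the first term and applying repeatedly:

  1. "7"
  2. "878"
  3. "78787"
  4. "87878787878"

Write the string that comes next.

Expanding 87878787878: 8→7, 7→878, 8→7, 7→878, 8→7, 7→878, 8→7, 7→878, 8→7, 7→878, 8→7. Concatenated: 7 878 7 878 7 878 7 878 7 878 7.

787878787878787878787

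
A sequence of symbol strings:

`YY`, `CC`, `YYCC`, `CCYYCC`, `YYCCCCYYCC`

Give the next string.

CCYYCCYYCCCCYYCC

This is a Fibonacci-style word recurrence s(k) = s(k−2)·s(k−1): e.g. YY·CC = YYCC.
Continuing: CCYYCC · YYCCCCYYCC gives term 6.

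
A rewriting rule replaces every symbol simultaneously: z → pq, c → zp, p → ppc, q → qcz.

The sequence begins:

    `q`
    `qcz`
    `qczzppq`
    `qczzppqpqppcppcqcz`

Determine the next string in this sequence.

φ(qczzppqpqppcppcqcz) expands symbol-by-symbol to qcz zp pq pq ppc ppc qcz ppc qcz ppc ppc zp ppc ppc zp qcz zp pq; joining the 18 pieces gives the next term.

qczzppqpqppcppcqczppcqczppcppczpppcppczpqczzppq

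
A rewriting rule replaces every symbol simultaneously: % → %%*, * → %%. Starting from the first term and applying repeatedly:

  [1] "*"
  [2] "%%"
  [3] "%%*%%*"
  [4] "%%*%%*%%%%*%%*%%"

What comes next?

%%*%%*%%%%*%%*%%%%*%%*%%*%%*%%%%*%%*%%%%*%%*

φ(%%*%%*%%%%*%%*%%) expands symbol-by-symbol to %%* %%* %% %%* %%* %% %%* %%* %%* %%* %% %%* %%* %% %%* %%*; joining the 16 pieces gives the next term.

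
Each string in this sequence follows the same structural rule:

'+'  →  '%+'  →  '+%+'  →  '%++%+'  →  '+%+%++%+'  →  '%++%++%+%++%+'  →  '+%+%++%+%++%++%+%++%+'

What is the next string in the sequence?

%++%++%+%++%++%+%++%+%++%++%+%++%+

This is a Fibonacci-style word recurrence s(k) = s(k−2)·s(k−1): e.g. +·%+ = +%+.
So term 8 is %++%++%+%++%+·+%+%++%+%++%++%+%++%+.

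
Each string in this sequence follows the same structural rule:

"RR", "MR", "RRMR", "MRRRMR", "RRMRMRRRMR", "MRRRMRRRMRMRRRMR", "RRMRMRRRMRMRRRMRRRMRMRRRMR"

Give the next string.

From term 3 onward, concatenate the second-to-last term with the last: RR·MR = RRMR, MR·RRMR = MRRRMR, …
So term 8 is MRRRMRRRMRMRRRMR·RRMRMRRRMRMRRRMRRRMRMRRRMR.

MRRRMRRRMRMRRRMRRRMRMRRRMRMRRRMRRRMRMRRRMR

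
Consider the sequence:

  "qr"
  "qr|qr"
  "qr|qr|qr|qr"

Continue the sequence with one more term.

Each string is two copies of the previous one joined by '|'.
Doubling qr|qr|qr|qr with '|' between the halves:

qr|qr|qr|qr|qr|qr|qr|qr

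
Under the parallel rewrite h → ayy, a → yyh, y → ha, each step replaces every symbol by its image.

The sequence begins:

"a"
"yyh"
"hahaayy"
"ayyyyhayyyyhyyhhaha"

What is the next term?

Rewriting the 19 symbols of ayyyyhayyyyhyyhhaha one by one yields yyh ha ha ha ha ayy yyh ha ha ha ha ayy ha ha ayy ayy yyh ayy yyh; concatenated:

yyhhahahahaayyyyhhahahahaayyhahaayyayyyyhayyyyh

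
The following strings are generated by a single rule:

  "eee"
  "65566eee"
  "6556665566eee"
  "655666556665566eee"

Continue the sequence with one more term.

Every step adds 65566 at the front: s(k+1) = 65566·s(k).
Applying this once more to 655666556665566eee:

65566655666556665566eee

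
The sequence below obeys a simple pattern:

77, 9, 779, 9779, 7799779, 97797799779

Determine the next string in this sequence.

Each term (from the third on) is the two preceding terms concatenated in order: term 3 = 77·9 = 779.
So term 7 is 7799779·97797799779.

779977997797799779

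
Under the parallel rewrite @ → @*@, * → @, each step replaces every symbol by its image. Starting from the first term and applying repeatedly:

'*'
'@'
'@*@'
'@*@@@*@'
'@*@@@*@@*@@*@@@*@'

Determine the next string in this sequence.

Rewriting the 17 symbols of @*@@@*@@*@@*@@@*@ one by one yields @*@ @ @*@ @*@ @*@ @ @*@ @*@ @ @*@ @*@ @ @*@ @*@ @*@ @ @*@; concatenated:

@*@@@*@@*@@*@@@*@@*@@@*@@*@@@*@@*@@*@@@*@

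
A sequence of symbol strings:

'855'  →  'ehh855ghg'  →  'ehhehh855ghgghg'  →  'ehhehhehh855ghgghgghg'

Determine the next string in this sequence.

Each term wraps the previous one in ehh on the left and ghg on the right.
Applying this once more to ehhehhehh855ghgghgghg:

ehhehhehhehh855ghgghgghgghg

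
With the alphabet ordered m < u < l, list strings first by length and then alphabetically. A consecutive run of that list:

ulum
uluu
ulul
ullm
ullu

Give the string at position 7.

Advancing 2 positions from ullu through ullu → ulll reaches term 7.

lmmm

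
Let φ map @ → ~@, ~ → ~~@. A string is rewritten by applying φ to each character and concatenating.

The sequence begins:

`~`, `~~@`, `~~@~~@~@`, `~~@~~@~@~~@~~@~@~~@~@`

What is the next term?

φ(~~@~~@~@~~@~~@~@~~@~@) expands symbol-by-symbol to ~~@ ~~@ ~@ ~~@ ~~@ ~@ ~~@ ~@ ~~@ ~~@ ~@ ~~@ ~~@ ~@ ~~@ ~@ ~~@ ~~@ ~@ ~~@ ~@; joining the 21 pieces gives the next term.

~~@~~@~@~~@~~@~@~~@~@~~@~~@~@~~@~~@~@~~@~@~~@~~@~@~~@~@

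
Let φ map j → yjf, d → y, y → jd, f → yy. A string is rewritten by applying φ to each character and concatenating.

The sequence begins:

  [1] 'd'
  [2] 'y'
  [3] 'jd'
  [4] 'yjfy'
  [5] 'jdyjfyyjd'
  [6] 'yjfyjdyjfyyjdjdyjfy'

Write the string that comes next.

Applying the rule to each of the 19 symbols of yjfyjdyjfyyjdjdyjfy gives the pieces jd yjf yy jd yjf y jd yjf yy jd jd yjf y yjf y jd yjf yy jd, which concatenate to the answer.

jdyjfyyjdyjfyjdyjfyyjdjdyjfyyjfyjdyjfyyjd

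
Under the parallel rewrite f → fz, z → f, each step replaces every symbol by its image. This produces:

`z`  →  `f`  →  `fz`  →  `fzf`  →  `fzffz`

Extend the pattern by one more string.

fzffzfzf

Expanding fzffz: f→fz, z→f, f→fz, f→fz, z→f. Concatenated: fz f fz fz f.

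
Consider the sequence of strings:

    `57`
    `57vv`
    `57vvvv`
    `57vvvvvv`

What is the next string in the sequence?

The strings grow by a fixed suffix vv each time.
So the next term is 57vvvvvv·vv.

57vvvvvvvv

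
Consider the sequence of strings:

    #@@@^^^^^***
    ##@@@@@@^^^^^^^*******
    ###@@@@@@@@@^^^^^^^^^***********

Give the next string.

####@@@@@@@@@@@@^^^^^^^^^^^***************

The n-th term is n #'s then 3n @'s then 2n+3 ^'s then 4n-1 *'s (n = 1, 2, …).
Setting n = 4 gives 4, 12, 11, 15 characters in each block.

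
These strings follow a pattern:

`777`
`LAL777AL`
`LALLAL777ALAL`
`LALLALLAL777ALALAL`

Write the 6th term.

Each term wraps the previous one in LAL on the left and AL on the right.
From LALLALLAL777ALALAL, 2 further steps: LALLALLAL777ALALAL → LALLALLALLAL777ALALALAL → (answer).

LALLALLALLALLAL777ALALALALAL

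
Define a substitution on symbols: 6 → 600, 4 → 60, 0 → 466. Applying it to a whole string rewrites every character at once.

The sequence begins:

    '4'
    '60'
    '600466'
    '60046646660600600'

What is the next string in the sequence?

φ(60046646660600600) expands symbol-by-symbol to 600 466 466 60 600 600 60 600 600 600 466 600 466 466 600 466 466; joining the 17 pieces gives the next term.

6004664666060060060600600600466600466466600466466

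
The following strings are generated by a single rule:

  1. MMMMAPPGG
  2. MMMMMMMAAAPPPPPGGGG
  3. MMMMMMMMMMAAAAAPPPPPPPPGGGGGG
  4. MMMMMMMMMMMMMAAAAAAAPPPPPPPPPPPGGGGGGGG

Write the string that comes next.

The n-th term is 3n+1 M's then 2n-1 A's then 3n-1 P's then 2n G's (n = 1, 2, …).
At n = 5 the blocks have lengths 16, 9, 14, 10.

MMMMMMMMMMMMMMMMAAAAAAAAAPPPPPPPPPPPPPPGGGGGGGGGG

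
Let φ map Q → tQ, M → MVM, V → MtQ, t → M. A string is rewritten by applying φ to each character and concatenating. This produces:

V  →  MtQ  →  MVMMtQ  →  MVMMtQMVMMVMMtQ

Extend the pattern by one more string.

MVMMtQMVMMVMMtQMVMMtQMVMMVMMtQMVMMVMMtQ

Replace each of the 15 characters of MVMMtQMVMMVMMtQ in place — MVM MtQ MVM MVM M tQ MVM MtQ MVM MVM MtQ MVM MVM M tQ — and concatenate.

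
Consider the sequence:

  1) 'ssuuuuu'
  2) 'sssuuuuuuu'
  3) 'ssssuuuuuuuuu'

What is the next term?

sssssuuuuuuuuuuu

Reading off run lengths: s runs 2, 3, 4; u runs 5, 7, 9 — each is linear in n, where the shown terms are n = 2, 3, 4.
At n = 5 the blocks have lengths 5, 11.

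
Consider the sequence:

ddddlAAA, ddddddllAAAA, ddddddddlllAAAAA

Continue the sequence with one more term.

Each string has the form d^{2n} l^{n-1} A^{n+1}, where the shown terms are n = 2, 3, 4.
At n = 5 the blocks have lengths 10, 4, 6.

ddddddddddllllAAAAAA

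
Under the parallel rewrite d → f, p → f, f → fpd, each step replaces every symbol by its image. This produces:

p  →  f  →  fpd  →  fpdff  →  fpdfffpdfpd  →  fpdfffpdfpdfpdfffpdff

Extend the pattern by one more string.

Rewriting the 21 symbols of fpdfffpdfpdfpdfffpdff one by one yields fpd f f fpd fpd fpd f f fpd f f fpd f f fpd fpd fpd f f fpd fpd; concatenated:

fpdfffpdfpdfpdfffpdfffpdfffpdfpdfpdfffpdfpd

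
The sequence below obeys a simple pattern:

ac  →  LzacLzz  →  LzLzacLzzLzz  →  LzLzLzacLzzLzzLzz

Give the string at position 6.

Each term wraps the previous one in Lz on the left and Lzz on the right.
From LzLzLzacLzzLzzLzz, 2 further steps: LzLzLzacLzzLzzLzz → LzLzLzLzacLzzLzzLzzLzz → (answer).

LzLzLzLzLzacLzzLzzLzzLzzLzz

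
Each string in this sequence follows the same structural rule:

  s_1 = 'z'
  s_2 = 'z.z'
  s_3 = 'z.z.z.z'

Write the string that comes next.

s(k+1) = s(k)·.·s(k) — each term doubles the last with '.' between the halves.
Doubling z.z.z.z with '.' between the halves:

z.z.z.z.z.z.z.z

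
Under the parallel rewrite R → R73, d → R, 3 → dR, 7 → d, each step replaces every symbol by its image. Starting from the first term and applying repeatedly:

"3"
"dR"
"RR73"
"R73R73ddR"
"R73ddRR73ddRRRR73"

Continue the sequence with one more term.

R73ddRRRR73R73ddRRRR73R73R73R73ddR

Replace each of the 17 characters of R73ddRR73ddRRRR73 in place — R73 d dR R R R73 R73 d dR R R R73 R73 R73 R73 d dR — and concatenate.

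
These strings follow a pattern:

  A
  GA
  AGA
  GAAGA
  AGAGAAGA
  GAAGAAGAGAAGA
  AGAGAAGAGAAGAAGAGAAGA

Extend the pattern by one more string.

GAAGAAGAGAAGAAGAGAAGAGAAGAAGAGAAGA

Each term (from the third on) is the two preceding terms concatenated in order: term 3 = A·GA = AGA.
So term 8 is GAAGAAGAGAAGA·AGAGAAGAGAAGAAGAGAAGA.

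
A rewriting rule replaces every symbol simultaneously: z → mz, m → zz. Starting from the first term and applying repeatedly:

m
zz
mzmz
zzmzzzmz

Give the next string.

Expanding zzmzzzmz: z→mz, z→mz, m→zz, z→mz, z→mz, z→mz, m→zz, z→mz. Concatenated: mz mz zz mz mz mz zz mz.

mzmzzzmzmzmzzzmz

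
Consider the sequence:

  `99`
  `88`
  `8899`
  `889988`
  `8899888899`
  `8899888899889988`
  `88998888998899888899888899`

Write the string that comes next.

889988889988998888998888998899888899889988

Each term (from the third on) is the previous term followed by the one before it: term 3 = 88·99 = 8899.
The next term joins 88998888998899888899888899 and 8899888899889988.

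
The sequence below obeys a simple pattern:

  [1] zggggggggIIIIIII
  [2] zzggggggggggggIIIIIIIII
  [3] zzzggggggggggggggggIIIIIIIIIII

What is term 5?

zzzzzggggggggggggggggggggggggIIIIIIIIIIIIIII

Term n consists of n-1 z's, followed by 4n g's, followed by 2n+3 I's, where the shown terms are n = 2, 3, 4.
At n = 6 the blocks have lengths 5, 24, 15.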